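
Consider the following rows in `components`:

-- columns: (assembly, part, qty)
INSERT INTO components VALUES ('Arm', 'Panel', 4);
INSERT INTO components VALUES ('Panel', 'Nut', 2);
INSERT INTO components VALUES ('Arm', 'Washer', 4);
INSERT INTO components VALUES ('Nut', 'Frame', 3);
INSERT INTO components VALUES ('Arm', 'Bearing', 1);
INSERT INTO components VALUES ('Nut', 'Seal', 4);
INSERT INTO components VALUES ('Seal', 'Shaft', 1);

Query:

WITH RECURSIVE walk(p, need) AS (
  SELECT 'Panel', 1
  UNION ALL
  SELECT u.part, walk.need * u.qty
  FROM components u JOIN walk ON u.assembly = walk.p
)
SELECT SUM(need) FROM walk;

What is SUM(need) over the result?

Base: (Panel, need=1).
Iteration 1: components of {Panel} -> Nut = 1*2 = 2.
Iteration 2: components of {Nut} -> Frame = 2*3 = 6, Seal = 2*4 = 8.
Iteration 3: components of {Frame,Seal} -> Shaft = 8*1 = 8.
Iteration 4: no further components; recursion stops.
SUM(need) = 1 + 2 + 6 + 8 + 8 = 25.

25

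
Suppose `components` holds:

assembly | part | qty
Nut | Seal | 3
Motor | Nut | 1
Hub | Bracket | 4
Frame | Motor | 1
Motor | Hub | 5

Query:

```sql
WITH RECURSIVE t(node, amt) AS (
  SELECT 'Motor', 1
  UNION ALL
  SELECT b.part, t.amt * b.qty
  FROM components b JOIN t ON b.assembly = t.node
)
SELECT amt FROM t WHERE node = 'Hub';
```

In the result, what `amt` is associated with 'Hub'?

5

Base: (Motor, amt=1).
Iteration 1: components of {Motor} -> Hub = 1*5 = 5, Nut = 1*1 = 1.
Iteration 2: components of {Hub,Nut} -> Bracket = 5*4 = 20, Seal = 1*3 = 3.
Iteration 3: no further components; recursion stops.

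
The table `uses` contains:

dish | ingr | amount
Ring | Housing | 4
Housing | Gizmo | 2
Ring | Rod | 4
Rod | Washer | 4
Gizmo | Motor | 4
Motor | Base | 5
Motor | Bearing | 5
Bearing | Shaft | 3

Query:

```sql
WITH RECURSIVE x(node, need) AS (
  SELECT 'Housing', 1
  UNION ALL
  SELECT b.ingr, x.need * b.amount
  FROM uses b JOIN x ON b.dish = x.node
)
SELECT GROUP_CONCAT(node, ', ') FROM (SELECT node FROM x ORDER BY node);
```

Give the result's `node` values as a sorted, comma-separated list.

Base, Bearing, Gizmo, Housing, Motor, Shaft

Base: (Housing, need=1).
Iteration 1: components of {Housing} -> Gizmo = 1*2 = 2.
Iteration 2: components of {Gizmo} -> Motor = 2*4 = 8.
Iteration 3: components of {Motor} -> Base = 8*5 = 40, Bearing = 8*5 = 40.
Iteration 4: components of {Base,Bearing} -> Shaft = 40*3 = 120.
Iteration 5: no further components; recursion stops.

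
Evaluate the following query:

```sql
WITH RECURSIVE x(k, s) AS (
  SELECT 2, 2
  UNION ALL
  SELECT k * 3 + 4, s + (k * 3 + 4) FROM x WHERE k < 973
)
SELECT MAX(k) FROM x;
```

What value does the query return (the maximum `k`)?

Base: k=2, s=2.
Iteration 1: 2 < 973 holds -> k = 2 * 3 + 4 = 10, s = 2 + 10 = 12.
Iteration 2: 10 < 973 holds -> k = 10 * 3 + 4 = 34, s = 12 + 34 = 46.
Iteration 3: 34 < 973 holds -> k = 34 * 3 + 4 = 106, s = 46 + 106 = 152.
Iteration 4: 106 < 973 holds -> k = 106 * 3 + 4 = 322, s = 152 + 322 = 474.
Iteration 5: 322 < 973 holds -> k = 322 * 3 + 4 = 970, s = 474 + 970 = 1444.
Iteration 6: 970 < 973 holds -> k = 970 * 3 + 4 = 2914, s = 1444 + 2914 = 4358.
Iteration 7: 2914 < 973 fails; recursion stops.
k values: 2, 10, 34, 106, 322, 970, 2914; the maximum is 2914.

2914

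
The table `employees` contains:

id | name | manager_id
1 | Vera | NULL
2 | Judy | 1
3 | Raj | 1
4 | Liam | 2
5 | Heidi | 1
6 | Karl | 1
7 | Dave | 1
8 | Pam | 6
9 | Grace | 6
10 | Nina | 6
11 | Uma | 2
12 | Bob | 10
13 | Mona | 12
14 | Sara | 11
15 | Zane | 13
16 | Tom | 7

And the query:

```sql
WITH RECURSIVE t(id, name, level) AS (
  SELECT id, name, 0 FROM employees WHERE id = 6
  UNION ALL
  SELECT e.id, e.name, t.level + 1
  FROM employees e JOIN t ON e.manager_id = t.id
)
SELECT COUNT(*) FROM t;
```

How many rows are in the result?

7

Base: id=6 (Karl) at level 0.
Iteration 1: rows with manager_id in {6} -> Pam (id 8, level 1), Grace (id 9, level 1), Nina (id 10, level 1).
Iteration 2: rows with manager_id in {8,9,10} -> Bob (id 12, level 2).
Iteration 3: rows with manager_id in {12} -> Mona (id 13, level 3).
Iteration 4: rows with manager_id in {13} -> Zane (id 15, level 4).
Iteration 5: no rows with manager_id in {15}; recursion stops.
Total rows emitted: 7.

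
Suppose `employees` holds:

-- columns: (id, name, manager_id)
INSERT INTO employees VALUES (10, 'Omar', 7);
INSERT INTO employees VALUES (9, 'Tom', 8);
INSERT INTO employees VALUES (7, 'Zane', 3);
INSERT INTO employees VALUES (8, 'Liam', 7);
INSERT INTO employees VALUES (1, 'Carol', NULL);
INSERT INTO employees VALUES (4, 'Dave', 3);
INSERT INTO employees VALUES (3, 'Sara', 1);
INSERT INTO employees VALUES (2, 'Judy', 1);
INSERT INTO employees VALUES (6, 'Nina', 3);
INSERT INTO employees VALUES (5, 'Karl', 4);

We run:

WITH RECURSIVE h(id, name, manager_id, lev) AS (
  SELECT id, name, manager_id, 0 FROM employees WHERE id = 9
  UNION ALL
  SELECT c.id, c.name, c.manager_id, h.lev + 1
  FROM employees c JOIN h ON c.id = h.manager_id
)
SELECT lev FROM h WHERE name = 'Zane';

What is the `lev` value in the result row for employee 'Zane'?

2

Base: id=9 (Tom), manager_id=8, lev 0.
Iteration 1: join on id=8 -> Liam (id 8, manager_id=7, lev 1).
Iteration 2: join on id=7 -> Zane (id 7, manager_id=3, lev 2).
Iteration 3: join on id=3 -> Sara (id 3, manager_id=1, lev 3).
Iteration 4: join on id=1 -> Carol (id 1, manager_id=NULL, lev 4).
Iteration 5: manager_id is NULL; no match; recursion stops.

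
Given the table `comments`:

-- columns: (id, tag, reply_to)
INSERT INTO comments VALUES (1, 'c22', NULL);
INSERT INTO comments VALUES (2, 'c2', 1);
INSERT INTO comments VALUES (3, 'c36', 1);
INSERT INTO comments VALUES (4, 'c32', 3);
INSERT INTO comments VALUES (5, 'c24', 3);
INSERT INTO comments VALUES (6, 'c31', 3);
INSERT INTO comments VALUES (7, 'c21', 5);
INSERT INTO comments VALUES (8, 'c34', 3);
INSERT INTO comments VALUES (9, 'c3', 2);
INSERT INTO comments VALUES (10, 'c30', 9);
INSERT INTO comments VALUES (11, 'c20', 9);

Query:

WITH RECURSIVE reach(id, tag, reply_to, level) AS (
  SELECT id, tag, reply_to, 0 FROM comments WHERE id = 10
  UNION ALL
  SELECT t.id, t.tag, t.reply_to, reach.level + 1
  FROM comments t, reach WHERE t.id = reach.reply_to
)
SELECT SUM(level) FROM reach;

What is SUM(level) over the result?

Base: id=10 (c30), reply_to=9, level 0.
Iteration 1: join on id=9 -> c3 (id 9, reply_to=2, level 1).
Iteration 2: join on id=2 -> c2 (id 2, reply_to=1, level 2).
Iteration 3: join on id=1 -> c22 (id 1, reply_to=NULL, level 3).
Iteration 4: reply_to is NULL; no match; recursion stops.
SUM(level) = 0 + 1 + 2 + 3 = 6.

6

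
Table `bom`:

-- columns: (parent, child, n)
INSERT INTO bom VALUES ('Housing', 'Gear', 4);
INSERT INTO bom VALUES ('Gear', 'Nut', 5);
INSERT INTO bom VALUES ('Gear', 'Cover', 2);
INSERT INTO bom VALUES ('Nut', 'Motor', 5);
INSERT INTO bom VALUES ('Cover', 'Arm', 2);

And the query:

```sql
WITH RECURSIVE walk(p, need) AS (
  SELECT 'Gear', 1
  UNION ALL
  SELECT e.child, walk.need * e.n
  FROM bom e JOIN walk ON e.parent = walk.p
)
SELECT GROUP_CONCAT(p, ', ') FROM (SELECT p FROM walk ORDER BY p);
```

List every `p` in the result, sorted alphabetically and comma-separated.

Arm, Cover, Gear, Motor, Nut

Base: (Gear, need=1).
Iteration 1: components of {Gear} -> Cover = 1*2 = 2, Nut = 1*5 = 5.
Iteration 2: components of {Cover,Nut} -> Arm = 2*2 = 4, Motor = 5*5 = 25.
Iteration 3: no further components; recursion stops.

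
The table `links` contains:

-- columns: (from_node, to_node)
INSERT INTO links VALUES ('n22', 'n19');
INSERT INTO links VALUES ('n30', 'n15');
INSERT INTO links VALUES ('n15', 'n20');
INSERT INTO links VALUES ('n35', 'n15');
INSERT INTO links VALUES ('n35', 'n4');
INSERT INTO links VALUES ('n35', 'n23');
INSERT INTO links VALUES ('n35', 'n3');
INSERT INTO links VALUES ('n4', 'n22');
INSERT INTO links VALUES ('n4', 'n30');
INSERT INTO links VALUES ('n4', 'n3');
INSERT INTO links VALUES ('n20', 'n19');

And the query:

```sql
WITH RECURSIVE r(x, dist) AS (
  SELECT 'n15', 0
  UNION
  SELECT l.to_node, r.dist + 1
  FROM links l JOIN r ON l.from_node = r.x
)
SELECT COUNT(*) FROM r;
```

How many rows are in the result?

Base: (n15, dist=0).
Iteration 1: edges from {n15} -> (n20, dist=1).
Iteration 2: edges from {n20} -> (n19, dist=2).
Iteration 3: no outgoing edges from {n19}; recursion stops.
Total rows emitted: 3.

3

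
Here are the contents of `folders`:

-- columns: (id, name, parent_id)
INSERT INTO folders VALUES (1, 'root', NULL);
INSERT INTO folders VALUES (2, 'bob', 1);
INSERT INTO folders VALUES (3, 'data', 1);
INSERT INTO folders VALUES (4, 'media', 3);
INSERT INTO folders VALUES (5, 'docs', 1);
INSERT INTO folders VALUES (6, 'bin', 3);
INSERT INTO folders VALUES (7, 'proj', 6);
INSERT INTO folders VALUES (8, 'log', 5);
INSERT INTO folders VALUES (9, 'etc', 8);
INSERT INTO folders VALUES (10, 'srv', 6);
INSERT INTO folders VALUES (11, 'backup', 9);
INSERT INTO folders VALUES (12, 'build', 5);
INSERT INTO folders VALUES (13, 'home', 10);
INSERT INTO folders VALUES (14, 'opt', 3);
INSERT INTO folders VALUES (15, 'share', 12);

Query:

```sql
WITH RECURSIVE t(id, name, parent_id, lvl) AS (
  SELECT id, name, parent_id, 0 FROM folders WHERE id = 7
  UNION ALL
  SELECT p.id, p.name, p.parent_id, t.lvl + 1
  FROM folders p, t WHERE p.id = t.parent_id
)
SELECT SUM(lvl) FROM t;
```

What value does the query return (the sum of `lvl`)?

Base: id=7 (proj), parent_id=6, lvl 0.
Iteration 1: join on id=6 -> bin (id 6, parent_id=3, lvl 1).
Iteration 2: join on id=3 -> data (id 3, parent_id=1, lvl 2).
Iteration 3: join on id=1 -> root (id 1, parent_id=NULL, lvl 3).
Iteration 4: parent_id is NULL; no match; recursion stops.
SUM(lvl) = 0 + 1 + 2 + 3 = 6.

6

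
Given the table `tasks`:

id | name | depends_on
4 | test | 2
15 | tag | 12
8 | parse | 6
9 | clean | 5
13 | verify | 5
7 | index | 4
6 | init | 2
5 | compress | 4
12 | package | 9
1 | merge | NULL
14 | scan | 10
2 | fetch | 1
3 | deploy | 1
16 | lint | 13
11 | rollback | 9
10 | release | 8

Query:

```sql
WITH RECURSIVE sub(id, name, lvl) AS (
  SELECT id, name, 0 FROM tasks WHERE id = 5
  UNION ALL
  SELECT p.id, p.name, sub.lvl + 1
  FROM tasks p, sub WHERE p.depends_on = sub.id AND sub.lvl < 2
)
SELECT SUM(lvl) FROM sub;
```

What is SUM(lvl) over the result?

Base: id=5 (compress) at lvl 0.
Iteration 1: rows with depends_on in {5} -> clean (id 9, lvl 1), verify (id 13, lvl 1).
Iteration 2: rows with depends_on in {9,13} -> rollback (id 11, lvl 2), package (id 12, lvl 2), lint (id 16, lvl 2).
Iteration 3: lvl < 2 fails for all current rows; recursion stops.
SUM(lvl) = 0 + 1 + 1 + 2 + 2 + 2 = 8.

8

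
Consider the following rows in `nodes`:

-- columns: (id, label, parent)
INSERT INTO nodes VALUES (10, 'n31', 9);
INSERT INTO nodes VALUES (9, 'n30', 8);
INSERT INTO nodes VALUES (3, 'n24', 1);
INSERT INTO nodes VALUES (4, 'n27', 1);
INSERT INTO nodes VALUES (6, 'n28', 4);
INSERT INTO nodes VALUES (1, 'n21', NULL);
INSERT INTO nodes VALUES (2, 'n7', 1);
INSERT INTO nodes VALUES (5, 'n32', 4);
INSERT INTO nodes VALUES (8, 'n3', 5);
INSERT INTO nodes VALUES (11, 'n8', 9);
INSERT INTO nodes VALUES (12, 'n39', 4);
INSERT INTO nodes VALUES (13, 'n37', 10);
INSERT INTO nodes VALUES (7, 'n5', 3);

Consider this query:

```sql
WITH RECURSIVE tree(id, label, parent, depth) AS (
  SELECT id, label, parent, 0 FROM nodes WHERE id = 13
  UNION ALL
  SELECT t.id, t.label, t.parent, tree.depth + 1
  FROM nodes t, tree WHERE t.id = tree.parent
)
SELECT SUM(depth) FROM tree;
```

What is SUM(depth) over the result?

Base: id=13 (n37), parent=10, depth 0.
Iteration 1: join on id=10 -> n31 (id 10, parent=9, depth 1).
Iteration 2: join on id=9 -> n30 (id 9, parent=8, depth 2).
Iteration 3: join on id=8 -> n3 (id 8, parent=5, depth 3).
Iteration 4: join on id=5 -> n32 (id 5, parent=4, depth 4).
Iteration 5: join on id=4 -> n27 (id 4, parent=1, depth 5).
Iteration 6: join on id=1 -> n21 (id 1, parent=NULL, depth 6).
Iteration 7: parent is NULL; no match; recursion stops.
SUM(depth) = 0 + 1 + 2 + 3 + 4 + 5 + 6 = 21.

21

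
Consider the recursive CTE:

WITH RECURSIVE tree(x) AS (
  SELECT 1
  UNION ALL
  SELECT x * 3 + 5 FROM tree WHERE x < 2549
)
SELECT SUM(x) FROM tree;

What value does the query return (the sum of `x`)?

3808

Base: x=1.
Iteration 1: 1 < 2549 holds -> x = 1 * 3 + 5 = 8.
Iteration 2: 8 < 2549 holds -> x = 8 * 3 + 5 = 29.
Iteration 3: 29 < 2549 holds -> x = 29 * 3 + 5 = 92.
Iteration 4: 92 < 2549 holds -> x = 92 * 3 + 5 = 281.
Iteration 5: 281 < 2549 holds -> x = 281 * 3 + 5 = 848.
Iteration 6: 848 < 2549 holds -> x = 848 * 3 + 5 = 2549.
Iteration 7: 2549 < 2549 fails; recursion stops.
SUM(x) = 1 + 8 + 29 + 92 + 281 + 848 + 2549 = 3808.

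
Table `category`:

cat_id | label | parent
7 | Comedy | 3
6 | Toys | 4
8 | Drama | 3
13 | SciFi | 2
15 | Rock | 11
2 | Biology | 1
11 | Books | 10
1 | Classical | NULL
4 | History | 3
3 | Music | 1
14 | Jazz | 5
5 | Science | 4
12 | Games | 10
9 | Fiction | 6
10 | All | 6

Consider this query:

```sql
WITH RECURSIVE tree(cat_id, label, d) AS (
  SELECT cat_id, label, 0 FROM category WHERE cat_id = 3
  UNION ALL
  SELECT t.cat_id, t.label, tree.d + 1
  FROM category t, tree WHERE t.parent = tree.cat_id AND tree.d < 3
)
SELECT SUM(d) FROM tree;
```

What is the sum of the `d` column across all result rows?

16

Base: cat_id=3 (Music) at d 0.
Iteration 1: rows with parent in {3} -> History (id 4, d 1), Comedy (id 7, d 1), Drama (id 8, d 1).
Iteration 2: rows with parent in {4,7,8} -> Science (id 5, d 2), Toys (id 6, d 2).
Iteration 3: rows with parent in {5,6} -> Fiction (id 9, d 3), All (id 10, d 3), Jazz (id 14, d 3).
Iteration 4: d < 3 fails for all current rows; recursion stops.
SUM(d) = 0 + 1 + 1 + 1 + 2 + 2 + 3 + 3 + 3 = 16.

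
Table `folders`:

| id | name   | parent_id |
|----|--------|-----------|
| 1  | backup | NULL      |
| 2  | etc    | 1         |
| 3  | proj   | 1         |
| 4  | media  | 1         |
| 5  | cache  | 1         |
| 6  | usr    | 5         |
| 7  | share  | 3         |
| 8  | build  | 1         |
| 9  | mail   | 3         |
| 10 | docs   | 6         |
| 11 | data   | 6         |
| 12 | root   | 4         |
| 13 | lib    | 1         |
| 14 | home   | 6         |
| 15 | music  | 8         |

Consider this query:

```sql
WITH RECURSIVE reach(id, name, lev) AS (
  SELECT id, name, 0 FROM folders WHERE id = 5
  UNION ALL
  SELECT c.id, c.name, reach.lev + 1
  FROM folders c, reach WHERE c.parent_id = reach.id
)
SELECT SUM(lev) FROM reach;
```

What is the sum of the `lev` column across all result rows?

7

Base: id=5 (cache) at lev 0.
Iteration 1: rows with parent_id in {5} -> usr (id 6, lev 1).
Iteration 2: rows with parent_id in {6} -> docs (id 10, lev 2), data (id 11, lev 2), home (id 14, lev 2).
Iteration 3: no rows with parent_id in {10,11,14}; recursion stops.
SUM(lev) = 0 + 1 + 2 + 2 + 2 = 7.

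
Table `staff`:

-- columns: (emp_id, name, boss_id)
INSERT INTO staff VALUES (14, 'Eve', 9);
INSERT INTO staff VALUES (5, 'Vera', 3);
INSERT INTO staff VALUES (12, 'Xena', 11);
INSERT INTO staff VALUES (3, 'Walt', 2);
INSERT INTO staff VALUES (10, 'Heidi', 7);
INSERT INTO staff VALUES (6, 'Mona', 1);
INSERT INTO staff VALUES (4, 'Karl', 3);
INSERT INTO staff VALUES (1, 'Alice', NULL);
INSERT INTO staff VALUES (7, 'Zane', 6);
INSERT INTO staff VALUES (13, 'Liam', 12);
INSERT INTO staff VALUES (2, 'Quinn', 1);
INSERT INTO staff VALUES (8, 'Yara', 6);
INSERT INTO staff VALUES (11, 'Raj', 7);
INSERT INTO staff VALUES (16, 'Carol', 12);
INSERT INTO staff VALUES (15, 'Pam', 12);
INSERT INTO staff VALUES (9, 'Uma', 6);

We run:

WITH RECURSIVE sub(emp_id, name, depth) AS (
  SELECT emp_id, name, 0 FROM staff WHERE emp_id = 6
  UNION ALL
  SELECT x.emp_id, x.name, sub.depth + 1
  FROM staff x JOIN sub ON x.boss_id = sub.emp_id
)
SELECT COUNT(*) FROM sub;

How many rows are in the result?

11

Base: emp_id=6 (Mona) at depth 0.
Iteration 1: rows with boss_id in {6} -> Zane (id 7, depth 1), Yara (id 8, depth 1), Uma (id 9, depth 1).
Iteration 2: rows with boss_id in {7,8,9} -> Heidi (id 10, depth 2), Raj (id 11, depth 2), Eve (id 14, depth 2).
Iteration 3: rows with boss_id in {10,11,14} -> Xena (id 12, depth 3).
Iteration 4: rows with boss_id in {12} -> Liam (id 13, depth 4), Pam (id 15, depth 4), Carol (id 16, depth 4).
Iteration 5: no rows with boss_id in {13,15,16}; recursion stops.
Total rows emitted: 11.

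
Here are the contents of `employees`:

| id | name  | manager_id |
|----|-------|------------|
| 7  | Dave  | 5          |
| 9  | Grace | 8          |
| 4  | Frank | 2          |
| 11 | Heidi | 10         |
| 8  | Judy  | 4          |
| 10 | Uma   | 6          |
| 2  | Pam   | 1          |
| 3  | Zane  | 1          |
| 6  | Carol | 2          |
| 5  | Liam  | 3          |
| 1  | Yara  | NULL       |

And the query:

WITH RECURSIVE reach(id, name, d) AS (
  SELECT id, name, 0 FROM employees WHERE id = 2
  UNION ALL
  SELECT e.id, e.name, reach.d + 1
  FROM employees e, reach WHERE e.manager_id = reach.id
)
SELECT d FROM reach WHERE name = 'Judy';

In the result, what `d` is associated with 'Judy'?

2

Base: id=2 (Pam) at d 0.
Iteration 1: rows with manager_id in {2} -> Frank (id 4, d 1), Carol (id 6, d 1).
Iteration 2: rows with manager_id in {4,6} -> Judy (id 8, d 2), Uma (id 10, d 2).
Iteration 3: rows with manager_id in {8,10} -> Grace (id 9, d 3), Heidi (id 11, d 3).
Iteration 4: no rows with manager_id in {9,11}; recursion stops.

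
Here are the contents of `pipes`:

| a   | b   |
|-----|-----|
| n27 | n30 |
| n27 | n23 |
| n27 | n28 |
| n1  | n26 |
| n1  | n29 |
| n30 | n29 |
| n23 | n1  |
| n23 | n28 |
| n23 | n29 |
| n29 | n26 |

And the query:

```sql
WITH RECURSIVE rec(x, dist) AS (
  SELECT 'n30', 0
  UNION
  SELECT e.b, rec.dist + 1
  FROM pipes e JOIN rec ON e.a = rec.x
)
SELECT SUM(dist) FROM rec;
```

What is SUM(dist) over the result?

Base: (n30, dist=0).
Iteration 1: edges from {n30} -> (n29, dist=1).
Iteration 2: edges from {n29} -> (n26, dist=2).
Iteration 3: no outgoing edges from {n26}; recursion stops.
SUM(dist) = 0 + 1 + 2 = 3.

3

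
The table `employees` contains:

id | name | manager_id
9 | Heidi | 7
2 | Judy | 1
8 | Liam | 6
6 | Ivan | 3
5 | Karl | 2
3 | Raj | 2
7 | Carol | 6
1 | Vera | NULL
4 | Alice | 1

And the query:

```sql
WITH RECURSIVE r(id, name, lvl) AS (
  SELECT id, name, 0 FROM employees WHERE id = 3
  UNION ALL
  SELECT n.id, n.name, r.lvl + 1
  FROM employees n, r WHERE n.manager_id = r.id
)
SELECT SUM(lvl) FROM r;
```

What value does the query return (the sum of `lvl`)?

Base: id=3 (Raj) at lvl 0.
Iteration 1: rows with manager_id in {3} -> Ivan (id 6, lvl 1).
Iteration 2: rows with manager_id in {6} -> Carol (id 7, lvl 2), Liam (id 8, lvl 2).
Iteration 3: rows with manager_id in {7,8} -> Heidi (id 9, lvl 3).
Iteration 4: no rows with manager_id in {9}; recursion stops.
SUM(lvl) = 0 + 1 + 2 + 2 + 3 = 8.

8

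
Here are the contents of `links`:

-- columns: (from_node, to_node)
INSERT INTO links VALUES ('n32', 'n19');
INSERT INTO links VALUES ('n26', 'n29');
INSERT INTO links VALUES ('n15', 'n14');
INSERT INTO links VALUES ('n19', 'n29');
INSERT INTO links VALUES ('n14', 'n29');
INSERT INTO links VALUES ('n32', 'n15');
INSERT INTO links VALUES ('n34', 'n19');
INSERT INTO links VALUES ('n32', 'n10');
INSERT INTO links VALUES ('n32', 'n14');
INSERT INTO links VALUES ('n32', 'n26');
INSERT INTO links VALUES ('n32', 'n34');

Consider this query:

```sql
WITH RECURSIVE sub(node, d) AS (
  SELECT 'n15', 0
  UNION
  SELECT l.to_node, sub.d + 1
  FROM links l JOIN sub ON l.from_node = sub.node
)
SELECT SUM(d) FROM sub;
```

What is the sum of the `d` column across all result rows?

Base: (n15, d=0).
Iteration 1: edges from {n15} -> (n14, d=1).
Iteration 2: edges from {n14} -> (n29, d=2).
Iteration 3: no outgoing edges from {n29}; recursion stops.
SUM(d) = 0 + 1 + 2 = 3.

3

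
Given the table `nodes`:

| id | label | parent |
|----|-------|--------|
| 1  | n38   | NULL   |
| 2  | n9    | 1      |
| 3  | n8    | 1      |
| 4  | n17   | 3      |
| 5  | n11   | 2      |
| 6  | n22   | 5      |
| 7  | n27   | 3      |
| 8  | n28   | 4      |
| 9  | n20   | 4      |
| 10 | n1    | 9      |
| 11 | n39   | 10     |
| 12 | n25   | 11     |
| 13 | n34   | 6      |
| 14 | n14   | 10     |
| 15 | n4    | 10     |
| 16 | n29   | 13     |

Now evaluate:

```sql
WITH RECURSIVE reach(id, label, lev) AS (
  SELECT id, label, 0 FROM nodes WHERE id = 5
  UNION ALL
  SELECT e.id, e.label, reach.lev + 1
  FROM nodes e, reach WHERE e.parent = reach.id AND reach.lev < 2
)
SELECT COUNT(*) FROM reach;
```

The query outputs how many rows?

Base: id=5 (n11) at lev 0.
Iteration 1: rows with parent in {5} -> n22 (id 6, lev 1).
Iteration 2: rows with parent in {6} -> n34 (id 13, lev 2).
Iteration 3: lev < 2 fails for all current rows; recursion stops.
Total rows emitted: 3.

3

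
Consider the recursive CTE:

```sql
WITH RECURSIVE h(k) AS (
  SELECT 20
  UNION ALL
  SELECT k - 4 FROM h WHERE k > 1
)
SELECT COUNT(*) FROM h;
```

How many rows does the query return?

Base: k=20.
Iteration 1: 20 > 1 holds -> k = 20 - 4 = 16.
Iteration 2: 16 > 1 holds -> k = 16 - 4 = 12.
Iteration 3: 12 > 1 holds -> k = 12 - 4 = 8.
Iteration 4: 8 > 1 holds -> k = 8 - 4 = 4.
Iteration 5: 4 > 1 holds -> k = 4 - 4 = 0.
Iteration 6: 0 > 1 fails; recursion stops.
Total rows emitted: 6.

6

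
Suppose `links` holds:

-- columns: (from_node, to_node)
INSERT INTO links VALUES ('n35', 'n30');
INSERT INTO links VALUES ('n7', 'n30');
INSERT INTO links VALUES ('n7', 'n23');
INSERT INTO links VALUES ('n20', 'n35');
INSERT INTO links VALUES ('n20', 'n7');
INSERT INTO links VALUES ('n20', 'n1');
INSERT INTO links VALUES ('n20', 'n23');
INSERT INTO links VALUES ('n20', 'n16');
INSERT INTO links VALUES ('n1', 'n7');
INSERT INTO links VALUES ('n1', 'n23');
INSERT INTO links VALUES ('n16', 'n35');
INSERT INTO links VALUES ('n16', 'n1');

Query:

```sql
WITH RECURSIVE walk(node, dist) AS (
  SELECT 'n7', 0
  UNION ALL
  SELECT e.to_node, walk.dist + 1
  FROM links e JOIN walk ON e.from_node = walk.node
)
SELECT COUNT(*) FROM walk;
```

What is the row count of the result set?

3

Base: (n7, dist=0).
Iteration 1: edges from {n7} -> (n23, dist=1), (n30, dist=1).
Iteration 2: no outgoing edges from {n23,n30}; recursion stops.
Total rows emitted: 3.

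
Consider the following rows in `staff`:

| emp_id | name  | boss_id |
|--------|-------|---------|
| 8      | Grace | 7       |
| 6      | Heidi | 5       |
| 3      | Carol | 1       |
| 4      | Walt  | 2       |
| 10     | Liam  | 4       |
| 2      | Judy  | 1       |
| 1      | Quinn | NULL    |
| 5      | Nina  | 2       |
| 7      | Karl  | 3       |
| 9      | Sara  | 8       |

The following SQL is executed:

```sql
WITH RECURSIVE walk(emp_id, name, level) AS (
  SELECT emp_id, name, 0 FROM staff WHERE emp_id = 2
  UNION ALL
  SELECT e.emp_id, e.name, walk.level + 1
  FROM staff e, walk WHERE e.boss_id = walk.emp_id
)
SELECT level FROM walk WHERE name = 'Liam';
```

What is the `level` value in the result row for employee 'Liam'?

Base: emp_id=2 (Judy) at level 0.
Iteration 1: rows with boss_id in {2} -> Walt (id 4, level 1), Nina (id 5, level 1).
Iteration 2: rows with boss_id in {4,5} -> Heidi (id 6, level 2), Liam (id 10, level 2).
Iteration 3: no rows with boss_id in {6,10}; recursion stops.

2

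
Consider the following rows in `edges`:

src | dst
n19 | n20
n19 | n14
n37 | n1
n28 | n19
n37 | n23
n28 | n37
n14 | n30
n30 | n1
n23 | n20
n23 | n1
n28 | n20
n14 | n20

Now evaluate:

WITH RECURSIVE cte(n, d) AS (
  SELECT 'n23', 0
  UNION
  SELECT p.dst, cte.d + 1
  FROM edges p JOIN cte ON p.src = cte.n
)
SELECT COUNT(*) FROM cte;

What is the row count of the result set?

Base: (n23, d=0).
Iteration 1: edges from {n23} -> (n1, d=1), (n20, d=1).
Iteration 2: no outgoing edges from {n1,n20}; recursion stops.
Total rows emitted: 3.

3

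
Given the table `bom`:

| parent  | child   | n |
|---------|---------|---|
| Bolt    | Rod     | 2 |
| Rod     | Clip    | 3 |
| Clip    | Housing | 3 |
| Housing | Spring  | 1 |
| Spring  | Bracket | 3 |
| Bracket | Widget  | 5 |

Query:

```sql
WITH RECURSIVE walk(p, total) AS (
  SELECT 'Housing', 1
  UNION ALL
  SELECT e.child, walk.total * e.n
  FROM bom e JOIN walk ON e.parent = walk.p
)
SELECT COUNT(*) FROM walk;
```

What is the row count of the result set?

Base: (Housing, total=1).
Iteration 1: components of {Housing} -> Spring = 1*1 = 1.
Iteration 2: components of {Spring} -> Bracket = 1*3 = 3.
Iteration 3: components of {Bracket} -> Widget = 3*5 = 15.
Iteration 4: no further components; recursion stops.
Total rows emitted: 4.

4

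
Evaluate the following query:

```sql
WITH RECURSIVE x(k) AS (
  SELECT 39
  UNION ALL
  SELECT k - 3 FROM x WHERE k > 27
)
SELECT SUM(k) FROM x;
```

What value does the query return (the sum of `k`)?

Base: k=39.
Iteration 1: 39 > 27 holds -> k = 39 - 3 = 36.
Iteration 2: 36 > 27 holds -> k = 36 - 3 = 33.
Iteration 3: 33 > 27 holds -> k = 33 - 3 = 30.
Iteration 4: 30 > 27 holds -> k = 30 - 3 = 27.
Iteration 5: 27 > 27 fails; recursion stops.
SUM(k) = 39 + 36 + 33 + 30 + 27 = 165.

165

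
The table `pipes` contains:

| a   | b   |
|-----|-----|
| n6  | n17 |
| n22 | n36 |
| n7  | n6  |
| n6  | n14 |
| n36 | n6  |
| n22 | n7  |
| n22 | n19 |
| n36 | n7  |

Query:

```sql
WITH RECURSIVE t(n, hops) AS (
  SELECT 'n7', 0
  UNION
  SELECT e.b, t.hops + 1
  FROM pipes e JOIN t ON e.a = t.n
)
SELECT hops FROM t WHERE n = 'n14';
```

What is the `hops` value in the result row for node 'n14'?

2

Base: (n7, hops=0).
Iteration 1: edges from {n7} -> (n6, hops=1).
Iteration 2: edges from {n6} -> (n14, hops=2), (n17, hops=2).
Iteration 3: no outgoing edges from {n14,n17}; recursion stops.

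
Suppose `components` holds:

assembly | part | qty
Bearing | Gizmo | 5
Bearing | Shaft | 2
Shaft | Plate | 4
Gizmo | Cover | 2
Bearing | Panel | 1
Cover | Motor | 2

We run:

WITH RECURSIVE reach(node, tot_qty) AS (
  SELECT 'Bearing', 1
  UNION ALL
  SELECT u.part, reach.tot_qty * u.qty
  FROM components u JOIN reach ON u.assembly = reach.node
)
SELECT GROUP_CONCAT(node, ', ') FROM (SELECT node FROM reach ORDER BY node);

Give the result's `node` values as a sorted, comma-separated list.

Bearing, Cover, Gizmo, Motor, Panel, Plate, Shaft

Base: (Bearing, tot_qty=1).
Iteration 1: components of {Bearing} -> Gizmo = 1*5 = 5, Panel = 1*1 = 1, Shaft = 1*2 = 2.
Iteration 2: components of {Gizmo,Panel,Shaft} -> Cover = 5*2 = 10, Plate = 2*4 = 8.
Iteration 3: components of {Cover,Plate} -> Motor = 10*2 = 20.
Iteration 4: no further components; recursion stops.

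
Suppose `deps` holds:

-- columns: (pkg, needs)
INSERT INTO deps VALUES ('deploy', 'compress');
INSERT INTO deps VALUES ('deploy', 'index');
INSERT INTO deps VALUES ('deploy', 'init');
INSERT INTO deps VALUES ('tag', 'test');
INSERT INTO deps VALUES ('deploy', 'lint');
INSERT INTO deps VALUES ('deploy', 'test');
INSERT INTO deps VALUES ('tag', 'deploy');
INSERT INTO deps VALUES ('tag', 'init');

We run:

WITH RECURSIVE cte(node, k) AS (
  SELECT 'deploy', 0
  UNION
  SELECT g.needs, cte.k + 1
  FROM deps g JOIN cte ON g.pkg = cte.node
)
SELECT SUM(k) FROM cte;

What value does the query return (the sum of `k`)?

5

Base: (deploy, k=0).
Iteration 1: edges from {deploy} -> (compress, k=1), (index, k=1), (init, k=1), (lint, k=1), (test, k=1).
Iteration 2: no outgoing edges from {compress,index,init,lint,test}; recursion stops.
SUM(k) = 0 + 1 + 1 + 1 + 1 + 1 = 5.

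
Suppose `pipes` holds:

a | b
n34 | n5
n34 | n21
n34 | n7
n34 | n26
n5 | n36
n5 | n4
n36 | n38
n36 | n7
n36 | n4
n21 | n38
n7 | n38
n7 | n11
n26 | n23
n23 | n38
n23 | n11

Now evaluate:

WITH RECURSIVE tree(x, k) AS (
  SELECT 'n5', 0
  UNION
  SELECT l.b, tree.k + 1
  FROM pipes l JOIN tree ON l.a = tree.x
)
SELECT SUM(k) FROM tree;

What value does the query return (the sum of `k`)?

Base: (n5, k=0).
Iteration 1: edges from {n5} -> (n36, k=1), (n4, k=1).
Iteration 2: edges from {n36,n4} -> (n38, k=2), (n4, k=2), (n7, k=2).
Iteration 3: edges from {n38,n4,n7} -> (n11, k=3), (n38, k=3).
Iteration 4: no outgoing edges from {n11,n38}; recursion stops.
SUM(k) = 0 + 1 + 1 + 2 + 2 + 2 + 3 + 3 = 14.

14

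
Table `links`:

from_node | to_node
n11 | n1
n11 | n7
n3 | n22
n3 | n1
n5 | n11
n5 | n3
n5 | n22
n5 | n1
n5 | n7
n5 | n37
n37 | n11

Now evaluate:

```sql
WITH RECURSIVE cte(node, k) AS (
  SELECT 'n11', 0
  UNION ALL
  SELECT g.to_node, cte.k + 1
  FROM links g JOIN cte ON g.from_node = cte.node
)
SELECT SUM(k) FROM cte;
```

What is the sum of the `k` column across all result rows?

Base: (n11, k=0).
Iteration 1: edges from {n11} -> (n1, k=1), (n7, k=1).
Iteration 2: no outgoing edges from {n1,n7}; recursion stops.
SUM(k) = 0 + 1 + 1 = 2.

2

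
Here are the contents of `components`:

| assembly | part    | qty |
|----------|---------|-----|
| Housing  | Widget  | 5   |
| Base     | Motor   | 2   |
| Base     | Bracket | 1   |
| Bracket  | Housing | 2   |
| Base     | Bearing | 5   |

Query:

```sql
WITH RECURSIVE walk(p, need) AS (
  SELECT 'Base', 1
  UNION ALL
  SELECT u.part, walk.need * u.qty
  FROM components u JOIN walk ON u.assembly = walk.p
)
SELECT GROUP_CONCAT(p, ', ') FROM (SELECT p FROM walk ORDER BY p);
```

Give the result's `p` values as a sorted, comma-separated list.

Base, Bearing, Bracket, Housing, Motor, Widget

Base: (Base, need=1).
Iteration 1: components of {Base} -> Bearing = 1*5 = 5, Bracket = 1*1 = 1, Motor = 1*2 = 2.
Iteration 2: components of {Bearing,Bracket,Motor} -> Housing = 1*2 = 2.
Iteration 3: components of {Housing} -> Widget = 2*5 = 10.
Iteration 4: no further components; recursion stops.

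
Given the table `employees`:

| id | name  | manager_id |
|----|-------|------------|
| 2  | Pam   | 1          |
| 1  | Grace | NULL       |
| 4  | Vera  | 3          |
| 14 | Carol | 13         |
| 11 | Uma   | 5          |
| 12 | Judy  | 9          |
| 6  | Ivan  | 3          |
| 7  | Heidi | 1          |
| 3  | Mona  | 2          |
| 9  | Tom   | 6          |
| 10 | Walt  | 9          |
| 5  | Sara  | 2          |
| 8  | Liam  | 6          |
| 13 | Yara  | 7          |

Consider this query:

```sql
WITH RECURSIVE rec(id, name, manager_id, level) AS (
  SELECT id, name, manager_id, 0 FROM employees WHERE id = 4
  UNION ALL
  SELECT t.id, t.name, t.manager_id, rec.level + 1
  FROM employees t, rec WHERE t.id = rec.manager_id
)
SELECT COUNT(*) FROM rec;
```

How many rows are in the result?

Base: id=4 (Vera), manager_id=3, level 0.
Iteration 1: join on id=3 -> Mona (id 3, manager_id=2, level 1).
Iteration 2: join on id=2 -> Pam (id 2, manager_id=1, level 2).
Iteration 3: join on id=1 -> Grace (id 1, manager_id=NULL, level 3).
Iteration 4: manager_id is NULL; no match; recursion stops.
Total rows emitted: 4.

4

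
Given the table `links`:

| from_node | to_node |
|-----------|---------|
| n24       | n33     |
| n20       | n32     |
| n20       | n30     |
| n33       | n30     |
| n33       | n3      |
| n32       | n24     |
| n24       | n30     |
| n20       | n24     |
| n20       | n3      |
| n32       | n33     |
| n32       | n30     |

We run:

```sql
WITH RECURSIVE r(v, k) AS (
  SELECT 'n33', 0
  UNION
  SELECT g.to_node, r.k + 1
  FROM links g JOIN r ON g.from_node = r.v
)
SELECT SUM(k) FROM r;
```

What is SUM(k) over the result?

2

Base: (n33, k=0).
Iteration 1: edges from {n33} -> (n3, k=1), (n30, k=1).
Iteration 2: no outgoing edges from {n3,n30}; recursion stops.
SUM(k) = 0 + 1 + 1 = 2.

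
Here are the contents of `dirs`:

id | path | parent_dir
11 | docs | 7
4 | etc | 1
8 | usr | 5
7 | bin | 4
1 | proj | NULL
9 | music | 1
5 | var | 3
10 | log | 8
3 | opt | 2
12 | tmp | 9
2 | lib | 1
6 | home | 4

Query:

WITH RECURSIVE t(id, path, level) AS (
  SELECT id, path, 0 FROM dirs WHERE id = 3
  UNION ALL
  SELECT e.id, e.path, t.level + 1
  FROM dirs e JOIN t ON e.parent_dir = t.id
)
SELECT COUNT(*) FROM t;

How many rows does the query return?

Base: id=3 (opt) at level 0.
Iteration 1: rows with parent_dir in {3} -> var (id 5, level 1).
Iteration 2: rows with parent_dir in {5} -> usr (id 8, level 2).
Iteration 3: rows with parent_dir in {8} -> log (id 10, level 3).
Iteration 4: no rows with parent_dir in {10}; recursion stops.
Total rows emitted: 4.

4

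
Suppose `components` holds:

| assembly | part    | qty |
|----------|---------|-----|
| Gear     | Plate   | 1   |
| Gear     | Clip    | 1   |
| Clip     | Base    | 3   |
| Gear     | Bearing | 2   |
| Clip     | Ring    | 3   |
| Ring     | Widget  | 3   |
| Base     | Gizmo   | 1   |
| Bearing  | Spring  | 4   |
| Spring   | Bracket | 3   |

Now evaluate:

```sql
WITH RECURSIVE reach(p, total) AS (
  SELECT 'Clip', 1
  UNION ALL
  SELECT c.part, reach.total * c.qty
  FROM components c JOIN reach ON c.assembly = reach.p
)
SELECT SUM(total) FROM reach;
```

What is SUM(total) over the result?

Base: (Clip, total=1).
Iteration 1: components of {Clip} -> Base = 1*3 = 3, Ring = 1*3 = 3.
Iteration 2: components of {Base,Ring} -> Gizmo = 3*1 = 3, Widget = 3*3 = 9.
Iteration 3: no further components; recursion stops.
SUM(total) = 1 + 3 + 3 + 3 + 9 = 19.

19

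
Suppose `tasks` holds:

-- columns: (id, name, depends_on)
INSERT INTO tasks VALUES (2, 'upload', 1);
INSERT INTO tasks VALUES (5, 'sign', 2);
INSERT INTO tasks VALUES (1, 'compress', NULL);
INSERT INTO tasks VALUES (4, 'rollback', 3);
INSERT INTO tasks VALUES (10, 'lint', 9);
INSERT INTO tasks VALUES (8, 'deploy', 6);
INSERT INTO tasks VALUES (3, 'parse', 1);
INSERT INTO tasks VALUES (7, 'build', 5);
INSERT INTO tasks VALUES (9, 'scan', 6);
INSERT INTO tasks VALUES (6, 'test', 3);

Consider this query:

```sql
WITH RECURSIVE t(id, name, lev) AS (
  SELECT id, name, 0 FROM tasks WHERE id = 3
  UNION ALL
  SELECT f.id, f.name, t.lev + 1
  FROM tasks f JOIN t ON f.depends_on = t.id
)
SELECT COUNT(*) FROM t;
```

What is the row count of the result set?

Base: id=3 (parse) at lev 0.
Iteration 1: rows with depends_on in {3} -> rollback (id 4, lev 1), test (id 6, lev 1).
Iteration 2: rows with depends_on in {4,6} -> deploy (id 8, lev 2), scan (id 9, lev 2).
Iteration 3: rows with depends_on in {8,9} -> lint (id 10, lev 3).
Iteration 4: no rows with depends_on in {10}; recursion stops.
Total rows emitted: 6.

6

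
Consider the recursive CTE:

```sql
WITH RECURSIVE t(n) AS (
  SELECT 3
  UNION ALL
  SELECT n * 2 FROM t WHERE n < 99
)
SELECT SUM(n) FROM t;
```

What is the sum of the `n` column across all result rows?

381

Base: n=3.
Iteration 1: 3 < 99 holds -> n = 3 * 2 = 6.
Iteration 2: 6 < 99 holds -> n = 6 * 2 = 12.
Iteration 3: 12 < 99 holds -> n = 12 * 2 = 24.
Iteration 4: 24 < 99 holds -> n = 24 * 2 = 48.
Iteration 5: 48 < 99 holds -> n = 48 * 2 = 96.
Iteration 6: 96 < 99 holds -> n = 96 * 2 = 192.
Iteration 7: 192 < 99 fails; recursion stops.
SUM(n) = 3 + 6 + 12 + 24 + 48 + 96 + 192 = 381.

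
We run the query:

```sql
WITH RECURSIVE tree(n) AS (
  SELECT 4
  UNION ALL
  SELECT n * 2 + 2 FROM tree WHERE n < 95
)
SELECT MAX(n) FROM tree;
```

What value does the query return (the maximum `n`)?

190

Base: n=4.
Iteration 1: 4 < 95 holds -> n = 4 * 2 + 2 = 10.
Iteration 2: 10 < 95 holds -> n = 10 * 2 + 2 = 22.
Iteration 3: 22 < 95 holds -> n = 22 * 2 + 2 = 46.
Iteration 4: 46 < 95 holds -> n = 46 * 2 + 2 = 94.
Iteration 5: 94 < 95 holds -> n = 94 * 2 + 2 = 190.
Iteration 6: 190 < 95 fails; recursion stops.
n values: 4, 10, 22, 46, 94, 190; the maximum is 190.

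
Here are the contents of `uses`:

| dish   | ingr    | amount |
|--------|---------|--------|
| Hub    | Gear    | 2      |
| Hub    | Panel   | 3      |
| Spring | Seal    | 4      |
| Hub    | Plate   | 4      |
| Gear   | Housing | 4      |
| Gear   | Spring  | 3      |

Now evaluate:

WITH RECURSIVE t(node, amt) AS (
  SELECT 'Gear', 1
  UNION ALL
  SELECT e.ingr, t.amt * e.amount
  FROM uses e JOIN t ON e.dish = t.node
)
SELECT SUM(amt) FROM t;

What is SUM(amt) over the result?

Base: (Gear, amt=1).
Iteration 1: components of {Gear} -> Housing = 1*4 = 4, Spring = 1*3 = 3.
Iteration 2: components of {Housing,Spring} -> Seal = 3*4 = 12.
Iteration 3: no further components; recursion stops.
SUM(amt) = 1 + 4 + 3 + 12 = 20.

20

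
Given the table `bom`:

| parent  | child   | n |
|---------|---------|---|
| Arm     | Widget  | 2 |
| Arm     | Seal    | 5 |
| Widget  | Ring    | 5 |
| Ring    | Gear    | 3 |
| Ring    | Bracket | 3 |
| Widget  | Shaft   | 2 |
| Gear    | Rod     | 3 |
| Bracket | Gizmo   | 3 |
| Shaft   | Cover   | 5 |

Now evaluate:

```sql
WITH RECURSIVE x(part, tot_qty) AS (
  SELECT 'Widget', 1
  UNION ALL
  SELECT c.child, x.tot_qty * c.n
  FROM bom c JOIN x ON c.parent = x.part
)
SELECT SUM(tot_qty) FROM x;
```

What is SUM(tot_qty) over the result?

138

Base: (Widget, tot_qty=1).
Iteration 1: components of {Widget} -> Ring = 1*5 = 5, Shaft = 1*2 = 2.
Iteration 2: components of {Ring,Shaft} -> Bracket = 5*3 = 15, Cover = 2*5 = 10, Gear = 5*3 = 15.
Iteration 3: components of {Bracket,Cover,Gear} -> Gizmo = 15*3 = 45, Rod = 15*3 = 45.
Iteration 4: no further components; recursion stops.
SUM(tot_qty) = 1 + 5 + 2 + 15 + 15 + 10 + 45 + 45 = 138.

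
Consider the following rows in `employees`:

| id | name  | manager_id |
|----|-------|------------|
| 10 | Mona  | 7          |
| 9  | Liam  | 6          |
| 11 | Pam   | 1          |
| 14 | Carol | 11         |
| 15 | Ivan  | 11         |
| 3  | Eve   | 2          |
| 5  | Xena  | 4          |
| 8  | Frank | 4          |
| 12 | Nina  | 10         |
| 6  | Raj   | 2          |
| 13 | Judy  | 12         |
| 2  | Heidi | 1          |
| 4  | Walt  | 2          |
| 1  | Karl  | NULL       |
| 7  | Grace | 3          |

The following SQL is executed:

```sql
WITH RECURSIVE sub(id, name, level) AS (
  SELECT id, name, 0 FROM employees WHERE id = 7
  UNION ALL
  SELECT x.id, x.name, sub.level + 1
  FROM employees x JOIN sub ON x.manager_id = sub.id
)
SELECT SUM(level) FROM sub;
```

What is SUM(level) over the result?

Base: id=7 (Grace) at level 0.
Iteration 1: rows with manager_id in {7} -> Mona (id 10, level 1).
Iteration 2: rows with manager_id in {10} -> Nina (id 12, level 2).
Iteration 3: rows with manager_id in {12} -> Judy (id 13, level 3).
Iteration 4: no rows with manager_id in {13}; recursion stops.
SUM(level) = 0 + 1 + 2 + 3 = 6.

6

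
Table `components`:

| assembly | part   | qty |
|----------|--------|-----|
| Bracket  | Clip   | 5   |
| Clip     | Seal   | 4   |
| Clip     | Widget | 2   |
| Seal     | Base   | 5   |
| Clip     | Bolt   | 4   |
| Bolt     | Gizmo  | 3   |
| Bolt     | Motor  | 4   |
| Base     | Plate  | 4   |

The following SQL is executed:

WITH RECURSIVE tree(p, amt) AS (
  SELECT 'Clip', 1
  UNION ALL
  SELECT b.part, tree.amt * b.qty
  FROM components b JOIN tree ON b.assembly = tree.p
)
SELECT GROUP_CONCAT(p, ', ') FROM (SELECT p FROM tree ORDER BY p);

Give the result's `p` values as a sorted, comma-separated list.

Base: (Clip, amt=1).
Iteration 1: components of {Clip} -> Bolt = 1*4 = 4, Seal = 1*4 = 4, Widget = 1*2 = 2.
Iteration 2: components of {Bolt,Seal,Widget} -> Base = 4*5 = 20, Gizmo = 4*3 = 12, Motor = 4*4 = 16.
Iteration 3: components of {Base,Gizmo,Motor} -> Plate = 20*4 = 80.
Iteration 4: no further components; recursion stops.

Base, Bolt, Clip, Gizmo, Motor, Plate, Seal, Widget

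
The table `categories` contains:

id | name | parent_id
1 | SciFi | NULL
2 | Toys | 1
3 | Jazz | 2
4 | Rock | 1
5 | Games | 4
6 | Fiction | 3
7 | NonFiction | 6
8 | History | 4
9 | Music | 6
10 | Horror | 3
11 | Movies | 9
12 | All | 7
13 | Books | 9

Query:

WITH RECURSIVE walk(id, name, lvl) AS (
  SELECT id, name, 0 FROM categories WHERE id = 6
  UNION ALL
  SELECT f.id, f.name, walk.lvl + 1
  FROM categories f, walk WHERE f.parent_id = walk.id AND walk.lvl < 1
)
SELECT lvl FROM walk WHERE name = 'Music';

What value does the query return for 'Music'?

Base: id=6 (Fiction) at lvl 0.
Iteration 1: rows with parent_id in {6} -> NonFiction (id 7, lvl 1), Music (id 9, lvl 1).
Iteration 2: lvl < 1 fails for all current rows; recursion stops.

1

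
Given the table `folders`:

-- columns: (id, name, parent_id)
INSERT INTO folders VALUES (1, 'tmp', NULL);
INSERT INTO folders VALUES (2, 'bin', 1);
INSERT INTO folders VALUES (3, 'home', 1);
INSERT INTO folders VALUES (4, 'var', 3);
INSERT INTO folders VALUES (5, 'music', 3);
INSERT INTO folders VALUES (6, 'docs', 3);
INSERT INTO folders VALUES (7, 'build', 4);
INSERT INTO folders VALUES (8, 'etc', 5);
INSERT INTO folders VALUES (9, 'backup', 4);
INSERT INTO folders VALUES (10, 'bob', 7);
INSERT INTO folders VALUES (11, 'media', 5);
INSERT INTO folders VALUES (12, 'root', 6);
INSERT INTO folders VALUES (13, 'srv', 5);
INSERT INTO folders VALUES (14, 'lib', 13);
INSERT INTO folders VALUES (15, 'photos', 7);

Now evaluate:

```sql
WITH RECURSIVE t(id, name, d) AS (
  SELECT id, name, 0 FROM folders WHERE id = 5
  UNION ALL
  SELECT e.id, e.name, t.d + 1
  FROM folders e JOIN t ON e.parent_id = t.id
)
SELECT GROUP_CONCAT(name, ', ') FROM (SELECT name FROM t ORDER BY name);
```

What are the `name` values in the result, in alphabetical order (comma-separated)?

etc, lib, media, music, srv

Base: id=5 (music) at d 0.
Iteration 1: rows with parent_id in {5} -> etc (id 8, d 1), media (id 11, d 1), srv (id 13, d 1).
Iteration 2: rows with parent_id in {8,11,13} -> lib (id 14, d 2).
Iteration 3: no rows with parent_id in {14}; recursion stops.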